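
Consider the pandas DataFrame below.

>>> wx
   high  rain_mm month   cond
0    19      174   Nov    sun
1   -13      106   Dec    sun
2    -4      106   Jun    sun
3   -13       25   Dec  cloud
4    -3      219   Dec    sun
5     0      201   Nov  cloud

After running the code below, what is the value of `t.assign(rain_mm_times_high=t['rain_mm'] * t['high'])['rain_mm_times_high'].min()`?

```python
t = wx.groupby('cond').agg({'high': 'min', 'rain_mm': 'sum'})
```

group by cond: min(high), sum(rain_mm):
       high  rain_mm
cond                
cloud   -13      226
sun     -13      605
add column rain_mm_times_high = t['rain_mm'] * t['high']:
       high  rain_mm  rain_mm_times_high
cond                                    
cloud   -13      226               -2938
sun     -13      605               -7865
The min of column 'rain_mm_times_high' is -7865.

-7865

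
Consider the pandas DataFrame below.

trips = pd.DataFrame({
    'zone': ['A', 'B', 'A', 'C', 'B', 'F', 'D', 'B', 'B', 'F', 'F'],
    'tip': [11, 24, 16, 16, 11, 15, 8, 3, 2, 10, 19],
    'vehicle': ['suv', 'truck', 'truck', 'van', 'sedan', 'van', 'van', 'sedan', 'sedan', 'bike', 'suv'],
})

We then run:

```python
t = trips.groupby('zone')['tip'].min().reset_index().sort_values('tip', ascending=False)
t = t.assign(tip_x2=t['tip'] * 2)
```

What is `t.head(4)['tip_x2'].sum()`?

90

group by zone, min of tip:
zone
A    11
B     2
C    16
D     8
F    10
Name: tip, dtype: int64
reset_index():
  zone  tip
0    A   11
1    B    2
2    C   16
3    D    8
4    F   10
sort by tip descending:
  zone  tip
2    C   16
0    A   11
4    F   10
3    D    8
1    B    2
add column tip_x2 = t['tip'] * 2:
  zone  tip  tip_x2
2    C   16      32
0    A   11      22
4    F   10      20
3    D    8      16
1    B    2       4
take first 4 rows:
  zone  tip  tip_x2
2    C   16      32
0    A   11      22
4    F   10      20
3    D    8      16
Reading off the sum of column 'tip_x2', we get 90.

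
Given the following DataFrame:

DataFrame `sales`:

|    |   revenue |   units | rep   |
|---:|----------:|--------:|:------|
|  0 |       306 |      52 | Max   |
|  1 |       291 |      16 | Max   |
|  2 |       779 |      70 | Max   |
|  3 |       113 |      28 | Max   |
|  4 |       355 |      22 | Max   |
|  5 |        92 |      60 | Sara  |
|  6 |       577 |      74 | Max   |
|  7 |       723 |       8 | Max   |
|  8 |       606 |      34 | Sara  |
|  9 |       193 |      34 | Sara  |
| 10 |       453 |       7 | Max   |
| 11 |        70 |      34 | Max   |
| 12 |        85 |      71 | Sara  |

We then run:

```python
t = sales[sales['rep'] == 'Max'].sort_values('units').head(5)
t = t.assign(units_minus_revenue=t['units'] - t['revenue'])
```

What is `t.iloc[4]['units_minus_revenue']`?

-85

filter rows where rep == 'Max':
    revenue  units  rep
0       306     52  Max
1       291     16  Max
2       779     70  Max
3       113     28  Max
4       355     22  Max
6       577     74  Max
7       723      8  Max
10      453      7  Max
11       70     34  Max
sort by units:
    revenue  units  rep
10      453      7  Max
7       723      8  Max
1       291     16  Max
4       355     22  Max
3       113     28  Max
11       70     34  Max
0       306     52  Max
2       779     70  Max
6       577     74  Max
take first 5 rows:
    revenue  units  rep
10      453      7  Max
7       723      8  Max
1       291     16  Max
4       355     22  Max
3       113     28  Max
add column units_minus_revenue = t['units'] - t['revenue']:
    revenue  units  rep  units_minus_revenue
10      453      7  Max                 -446
7       723      8  Max                 -715
1       291     16  Max                 -275
4       355     22  Max                 -333
3       113     28  Max                  -85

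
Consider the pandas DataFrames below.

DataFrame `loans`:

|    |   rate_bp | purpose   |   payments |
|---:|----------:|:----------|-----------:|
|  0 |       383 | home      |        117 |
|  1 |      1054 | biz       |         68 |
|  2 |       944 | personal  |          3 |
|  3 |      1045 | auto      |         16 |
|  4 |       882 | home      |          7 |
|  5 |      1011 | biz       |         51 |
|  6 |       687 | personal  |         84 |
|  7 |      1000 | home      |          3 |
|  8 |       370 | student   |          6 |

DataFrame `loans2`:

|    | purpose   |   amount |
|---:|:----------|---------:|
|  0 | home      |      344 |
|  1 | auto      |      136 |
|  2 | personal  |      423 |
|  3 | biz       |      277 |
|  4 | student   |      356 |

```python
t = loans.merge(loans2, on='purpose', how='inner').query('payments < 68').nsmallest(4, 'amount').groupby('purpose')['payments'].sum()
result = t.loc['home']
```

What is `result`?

merge on 'purpose' (how='inner') → 9 rows:
   rate_bp   purpose  payments  amount
0      383      home       117     344
1     1054       biz        68     277
2      944  personal         3     423
3     1045      auto        16     136
4      882      home         7     344
5     1011       biz        51     277
6      687  personal        84     423
7     1000      home         3     344
8      370   student         6     356
filter rows where payments < 68:
   rate_bp   purpose  payments  amount
2      944  personal         3     423
3     1045      auto        16     136
4      882      home         7     344
5     1011       biz        51     277
7     1000      home         3     344
8      370   student         6     356
take 4 rows with smallest amount:
   rate_bp purpose  payments  amount
3     1045    auto        16     136
5     1011     biz        51     277
4      882    home         7     344
7     1000    home         3     344
group by purpose, sum of payments:
purpose
auto    16
biz     51
home    10
Name: payments, dtype: int64
Hence 10.

10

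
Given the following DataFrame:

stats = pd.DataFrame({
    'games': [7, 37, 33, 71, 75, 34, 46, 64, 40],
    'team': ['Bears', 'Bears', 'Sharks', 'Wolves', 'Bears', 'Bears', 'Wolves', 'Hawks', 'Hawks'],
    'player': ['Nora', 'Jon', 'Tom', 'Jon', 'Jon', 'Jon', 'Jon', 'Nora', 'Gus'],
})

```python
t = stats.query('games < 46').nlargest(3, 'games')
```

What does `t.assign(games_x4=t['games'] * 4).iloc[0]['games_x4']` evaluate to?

160

filter rows where games < 46:
   games    team player
0      7   Bears   Nora
1     37   Bears    Jon
2     33  Sharks    Tom
5     34   Bears    Jon
8     40   Hawks    Gus
take 3 rows with largest games:
   games   team player
8     40  Hawks    Gus
1     37  Bears    Jon
5     34  Bears    Jon
add column games_x4 = t['games'] * 4:
   games   team player  games_x4
8     40  Hawks    Gus       160
1     37  Bears    Jon       148
5     34  Bears    Jon       136
Then the value at position 0, column 'games_x4': 160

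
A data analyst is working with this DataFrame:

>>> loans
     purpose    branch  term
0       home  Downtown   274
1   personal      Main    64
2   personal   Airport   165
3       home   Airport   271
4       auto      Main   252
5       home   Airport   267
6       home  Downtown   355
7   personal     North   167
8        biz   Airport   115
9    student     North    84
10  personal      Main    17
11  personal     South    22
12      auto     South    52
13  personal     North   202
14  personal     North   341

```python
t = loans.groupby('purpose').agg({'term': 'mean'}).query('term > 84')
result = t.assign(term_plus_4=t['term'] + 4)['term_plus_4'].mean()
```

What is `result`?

group by purpose, mean of term:
                term
purpose             
auto      152.000000
biz       115.000000
home      291.750000
personal  139.714286
student    84.000000
filter rows where term > 84:
                term
purpose             
auto      152.000000
biz       115.000000
home      291.750000
personal  139.714286
add column term_plus_4 = t['term'] + 4:
                term  term_plus_4
purpose                          
auto      152.000000   156.000000
biz       115.000000   119.000000
home      291.750000   295.750000
personal  139.714286   143.714286

178.616071429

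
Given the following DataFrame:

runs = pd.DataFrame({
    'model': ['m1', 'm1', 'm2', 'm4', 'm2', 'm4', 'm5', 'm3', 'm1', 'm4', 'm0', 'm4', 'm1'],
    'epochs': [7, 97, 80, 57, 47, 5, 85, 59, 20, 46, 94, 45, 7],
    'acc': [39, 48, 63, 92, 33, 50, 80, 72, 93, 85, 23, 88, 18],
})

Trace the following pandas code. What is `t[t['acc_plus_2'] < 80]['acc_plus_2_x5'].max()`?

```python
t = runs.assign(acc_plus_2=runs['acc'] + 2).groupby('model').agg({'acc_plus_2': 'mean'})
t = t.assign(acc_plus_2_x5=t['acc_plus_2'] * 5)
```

add column acc_plus_2 = runs['acc'] + 2:
   model  epochs  acc  acc_plus_2
0     m1       7   39          41
1     m1      97   48          50
2     m2      80   63          65
3     m4      57   92          94
4     m2      47   33          35
5     m4       5   50          52
6     m5      85   80          82
7     m3      59   72          74
8     m1      20   93          95
9     m4      46   85          87
10    m0      94   23          25
11    m4      45   88          90
12    m1       7   18          20
group by model, mean of acc_plus_2:
       acc_plus_2
model            
m0          25.00
m1          51.50
m2          50.00
m3          74.00
m4          80.75
m5          82.00
add column acc_plus_2_x5 = t['acc_plus_2'] * 5:
       acc_plus_2  acc_plus_2_x5
model                           
m0          25.00         125.00
m1          51.50         257.50
m2          50.00         250.00
m3          74.00         370.00
m4          80.75         403.75
m5          82.00         410.00
filter rows where acc_plus_2 < 80:
       acc_plus_2  acc_plus_2_x5
model                           
m0           25.0          125.0
m1           51.5          257.5
m2           50.0          250.0
m3           74.0          370.0
The max of column 'acc_plus_2_x5' is 370.0.

370.0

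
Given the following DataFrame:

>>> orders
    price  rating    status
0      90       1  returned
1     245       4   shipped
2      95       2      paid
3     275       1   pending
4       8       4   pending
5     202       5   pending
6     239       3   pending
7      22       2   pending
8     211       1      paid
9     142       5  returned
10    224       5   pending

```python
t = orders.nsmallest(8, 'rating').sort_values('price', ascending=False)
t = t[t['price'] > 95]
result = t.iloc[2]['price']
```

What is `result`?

239

take 8 rows with smallest rating:
   price  rating    status
0     90       1  returned
3    275       1   pending
8    211       1      paid
2     95       2      paid
7     22       2   pending
6    239       3   pending
1    245       4   shipped
4      8       4   pending
sort by price descending:
   price  rating    status
3    275       1   pending
1    245       4   shipped
6    239       3   pending
8    211       1      paid
2     95       2      paid
0     90       1  returned
7     22       2   pending
4      8       4   pending
filter rows where price > 95:
   price  rating   status
3    275       1  pending
1    245       4  shipped
6    239       3  pending
8    211       1     paid
So iloc[2]['price'] = 239.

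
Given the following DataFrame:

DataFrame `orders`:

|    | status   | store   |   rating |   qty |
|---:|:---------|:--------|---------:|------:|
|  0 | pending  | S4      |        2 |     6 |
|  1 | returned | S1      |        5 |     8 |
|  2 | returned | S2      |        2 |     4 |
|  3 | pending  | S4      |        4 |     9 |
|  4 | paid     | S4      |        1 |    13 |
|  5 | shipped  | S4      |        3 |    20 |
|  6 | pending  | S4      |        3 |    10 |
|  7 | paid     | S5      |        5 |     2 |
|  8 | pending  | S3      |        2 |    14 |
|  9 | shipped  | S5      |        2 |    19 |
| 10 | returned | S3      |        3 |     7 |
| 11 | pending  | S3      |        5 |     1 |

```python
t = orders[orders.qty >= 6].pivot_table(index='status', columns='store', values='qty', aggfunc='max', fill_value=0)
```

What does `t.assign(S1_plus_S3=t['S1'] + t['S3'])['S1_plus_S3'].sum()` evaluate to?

29

filter rows where qty >= 6:
      status store  rating  qty
0    pending    S4       2    6
1   returned    S1       5    8
3    pending    S4       4    9
4       paid    S4       1   13
5    shipped    S4       3   20
6    pending    S4       3   10
8    pending    S3       2   14
9    shipped    S5       2   19
10  returned    S3       3    7
pivot: rows=status, cols=store, max(qty):
store     S1  S3  S4  S5
status                  
paid       0   0  13   0
pending    0  14  10   0
returned   8   7   0   0
shipped    0   0  20  19
add column S1_plus_S3 = t['S1'] + t['S3']:
store     S1  S3  S4  S5  S1_plus_S3
status                              
paid       0   0  13   0           0
pending    0  14  10   0          14
returned   8   7   0   0          15
shipped    0   0  20  19           0
Taking the sum of column 'S1_plus_S3' gives 29.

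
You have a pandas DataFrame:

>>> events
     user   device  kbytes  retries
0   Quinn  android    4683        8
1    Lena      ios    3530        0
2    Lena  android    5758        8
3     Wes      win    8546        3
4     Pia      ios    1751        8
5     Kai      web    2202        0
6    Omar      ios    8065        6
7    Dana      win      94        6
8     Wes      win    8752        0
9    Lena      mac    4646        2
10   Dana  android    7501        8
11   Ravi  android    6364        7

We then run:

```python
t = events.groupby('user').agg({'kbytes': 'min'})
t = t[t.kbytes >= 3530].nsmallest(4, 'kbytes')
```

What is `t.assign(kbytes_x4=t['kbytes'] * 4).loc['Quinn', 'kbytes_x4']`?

group by user, min of kbytes:
       kbytes
user         
Dana       94
Kai      2202
Lena     3530
Omar     8065
Pia      1751
Quinn    4683
Ravi     6364
Wes      8546
filter rows where kbytes >= 3530:
       kbytes
user         
Lena     3530
Omar     8065
Quinn    4683
Ravi     6364
Wes      8546
take 4 rows with smallest kbytes:
       kbytes
user         
Lena     3530
Quinn    4683
Ravi     6364
Omar     8065
add column kbytes_x4 = t['kbytes'] * 4:
       kbytes  kbytes_x4
user                    
Lena     3530      14120
Quinn    4683      18732
Ravi     6364      25456
Omar     8065      32260
value at row 'Quinn', column 'kbytes_x4' → 18732

18732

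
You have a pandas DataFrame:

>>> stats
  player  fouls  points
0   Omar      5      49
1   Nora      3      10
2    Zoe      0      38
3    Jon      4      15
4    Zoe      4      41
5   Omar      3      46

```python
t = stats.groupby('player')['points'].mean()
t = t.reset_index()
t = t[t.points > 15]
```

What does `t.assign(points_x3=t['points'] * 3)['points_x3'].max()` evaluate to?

142.5

group by player, mean of points:
player
Jon     15.0
Nora    10.0
Omar    47.5
Zoe     39.5
Name: points, dtype: float64
reset_index():
  player  points
0    Jon    15.0
1   Nora    10.0
2   Omar    47.5
3    Zoe    39.5
filter rows where points > 15:
  player  points
2   Omar    47.5
3    Zoe    39.5
add column points_x3 = t['points'] * 3:
  player  points  points_x3
2   Omar    47.5      142.5
3    Zoe    39.5      118.5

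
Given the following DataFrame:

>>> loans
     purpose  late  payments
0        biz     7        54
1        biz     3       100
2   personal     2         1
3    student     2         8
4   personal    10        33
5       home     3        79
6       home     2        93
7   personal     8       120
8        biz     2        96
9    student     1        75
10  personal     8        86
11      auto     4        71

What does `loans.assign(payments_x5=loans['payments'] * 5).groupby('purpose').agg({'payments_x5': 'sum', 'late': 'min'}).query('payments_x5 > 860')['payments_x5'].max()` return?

1250

add column payments_x5 = loans['payments'] * 5:
     purpose  late  payments  payments_x5
0        biz     7        54          270
1        biz     3       100          500
2   personal     2         1            5
3    student     2         8           40
4   personal    10        33          165
5       home     3        79          395
6       home     2        93          465
7   personal     8       120          600
8        biz     2        96          480
9    student     1        75          375
10  personal     8        86          430
11      auto     4        71          355
group by purpose: sum(payments_x5), min(late):
          payments_x5  late
purpose                    
auto              355     4
biz              1250     2
home              860     2
personal         1200     2
student           415     1
filter rows where payments_x5 > 860:
          payments_x5  late
purpose                    
biz              1250     2
personal         1200     2
Finally, max of column 'payments_x5' = 1250.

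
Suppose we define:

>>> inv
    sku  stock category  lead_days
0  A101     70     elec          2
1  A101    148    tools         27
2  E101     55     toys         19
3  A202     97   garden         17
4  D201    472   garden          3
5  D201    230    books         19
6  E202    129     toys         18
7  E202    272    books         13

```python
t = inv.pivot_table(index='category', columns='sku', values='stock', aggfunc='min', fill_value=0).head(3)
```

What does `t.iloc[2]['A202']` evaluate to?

pivot: rows=category, cols=sku, min(stock):
sku       A101  A202  D201  E101  E202
category                              
books        0     0   230     0   272
elec        70     0     0     0     0
garden       0    97   472     0     0
tools      148     0     0     0     0
toys         0     0     0    55   129
take first 3 rows:
sku       A101  A202  D201  E101  E202
category                              
books        0     0   230     0   272
elec        70     0     0     0     0
garden       0    97   472     0     0

97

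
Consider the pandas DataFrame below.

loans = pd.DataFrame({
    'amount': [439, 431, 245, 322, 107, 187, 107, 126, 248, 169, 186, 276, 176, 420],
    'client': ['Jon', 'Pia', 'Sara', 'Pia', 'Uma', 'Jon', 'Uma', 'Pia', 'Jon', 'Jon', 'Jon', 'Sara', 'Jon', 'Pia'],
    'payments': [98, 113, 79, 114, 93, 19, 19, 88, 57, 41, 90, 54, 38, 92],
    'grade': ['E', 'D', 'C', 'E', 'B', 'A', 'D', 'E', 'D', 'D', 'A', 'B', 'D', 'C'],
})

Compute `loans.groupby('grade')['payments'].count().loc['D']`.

group by grade, count of payments:
grade
A    2
B    2
C    2
D    5
E    3
Name: payments, dtype: int64

5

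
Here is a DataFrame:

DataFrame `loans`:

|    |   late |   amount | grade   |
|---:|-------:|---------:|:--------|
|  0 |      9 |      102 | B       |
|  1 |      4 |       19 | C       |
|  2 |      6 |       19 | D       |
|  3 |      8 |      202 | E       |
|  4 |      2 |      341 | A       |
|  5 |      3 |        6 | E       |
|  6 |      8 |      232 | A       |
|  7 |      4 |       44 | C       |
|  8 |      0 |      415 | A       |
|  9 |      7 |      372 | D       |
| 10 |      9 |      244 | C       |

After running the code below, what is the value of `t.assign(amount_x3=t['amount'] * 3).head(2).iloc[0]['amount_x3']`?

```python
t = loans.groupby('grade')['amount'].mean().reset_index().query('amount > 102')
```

988.0

group by grade, mean of amount:
grade
A    329.333333
B    102.000000
C    102.333333
D    195.500000
E    104.000000
Name: amount, dtype: float64
reset_index():
  grade      amount
0     A  329.333333
1     B  102.000000
2     C  102.333333
3     D  195.500000
4     E  104.000000
filter rows where amount > 102:
  grade      amount
0     A  329.333333
2     C  102.333333
3     D  195.500000
4     E  104.000000
add column amount_x3 = t['amount'] * 3:
  grade      amount  amount_x3
0     A  329.333333      988.0
2     C  102.333333      307.0
3     D  195.500000      586.5
4     E  104.000000      312.0
take first 2 rows:
  grade      amount  amount_x3
0     A  329.333333      988.0
2     C  102.333333      307.0
Finally, value at position 0, column 'amount_x3' = 988.0.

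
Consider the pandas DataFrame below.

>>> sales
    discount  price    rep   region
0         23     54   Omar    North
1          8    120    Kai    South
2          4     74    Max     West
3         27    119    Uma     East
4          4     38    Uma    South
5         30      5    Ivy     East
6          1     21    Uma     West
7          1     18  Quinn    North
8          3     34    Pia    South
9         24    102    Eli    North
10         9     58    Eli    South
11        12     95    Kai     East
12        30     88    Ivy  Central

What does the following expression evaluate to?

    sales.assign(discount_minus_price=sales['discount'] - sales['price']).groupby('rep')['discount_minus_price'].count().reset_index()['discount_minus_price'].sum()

add column discount_minus_price = sales['discount'] - sales['price']:
    discount  price    rep   region  discount_minus_price
0         23     54   Omar    North                   -31
1          8    120    Kai    South                  -112
2          4     74    Max     West                   -70
3         27    119    Uma     East                   -92
4          4     38    Uma    South                   -34
5         30      5    Ivy     East                    25
6          1     21    Uma     West                   -20
7          1     18  Quinn    North                   -17
8          3     34    Pia    South                   -31
9         24    102    Eli    North                   -78
10         9     58    Eli    South                   -49
11        12     95    Kai     East                   -83
12        30     88    Ivy  Central                   -58
group by rep, count of discount_minus_price:
rep
Eli      2
Ivy      2
Kai      2
Max      1
Omar     1
Pia      1
Quinn    1
Uma      3
Name: discount_minus_price, dtype: int64
reset_index():
     rep  discount_minus_price
0    Eli                     2
1    Ivy                     2
2    Kai                     2
3    Max                     1
4   Omar                     1
5    Pia                     1
6  Quinn                     1
7    Uma                     3
Reading off the sum of column 'discount_minus_price', we get 13.

13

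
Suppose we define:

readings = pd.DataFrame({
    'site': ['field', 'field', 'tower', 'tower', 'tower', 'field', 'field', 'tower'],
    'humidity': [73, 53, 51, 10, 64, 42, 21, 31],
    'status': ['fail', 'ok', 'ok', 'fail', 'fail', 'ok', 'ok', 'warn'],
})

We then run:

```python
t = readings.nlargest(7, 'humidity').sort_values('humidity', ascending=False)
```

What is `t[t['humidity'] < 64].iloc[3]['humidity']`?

31

take 7 rows with largest humidity:
    site  humidity status
0  field        73   fail
4  tower        64   fail
1  field        53     ok
2  tower        51     ok
5  field        42     ok
7  tower        31   warn
6  field        21     ok
sort by humidity descending:
    site  humidity status
0  field        73   fail
4  tower        64   fail
1  field        53     ok
2  tower        51     ok
5  field        42     ok
7  tower        31   warn
6  field        21     ok
filter rows where humidity < 64:
    site  humidity status
1  field        53     ok
2  tower        51     ok
5  field        42     ok
7  tower        31   warn
6  field        21     ok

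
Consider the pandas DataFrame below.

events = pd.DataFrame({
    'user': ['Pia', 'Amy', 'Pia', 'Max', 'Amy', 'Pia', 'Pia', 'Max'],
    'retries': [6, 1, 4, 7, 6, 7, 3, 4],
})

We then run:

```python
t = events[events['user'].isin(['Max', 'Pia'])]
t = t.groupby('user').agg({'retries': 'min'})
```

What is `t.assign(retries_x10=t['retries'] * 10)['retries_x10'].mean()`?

35.0

filter rows where user in ['Max', 'Pia']:
  user  retries
0  Pia        6
2  Pia        4
3  Max        7
5  Pia        7
6  Pia        3
7  Max        4
group by user, min of retries:
      retries
user         
Max         4
Pia         3
add column retries_x10 = t['retries'] * 10:
      retries  retries_x10
user                      
Max         4           40
Pia         3           30
Then the mean of column 'retries_x10': 35.0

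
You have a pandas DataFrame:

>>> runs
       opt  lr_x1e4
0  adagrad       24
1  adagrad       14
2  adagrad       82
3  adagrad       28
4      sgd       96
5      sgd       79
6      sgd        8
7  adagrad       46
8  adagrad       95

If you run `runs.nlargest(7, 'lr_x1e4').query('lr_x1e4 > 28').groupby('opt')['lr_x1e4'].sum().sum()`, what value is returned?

take 7 rows with largest lr_x1e4:
       opt  lr_x1e4
4      sgd       96
8  adagrad       95
2  adagrad       82
5      sgd       79
7  adagrad       46
3  adagrad       28
0  adagrad       24
filter rows where lr_x1e4 > 28:
       opt  lr_x1e4
4      sgd       96
8  adagrad       95
2  adagrad       82
5      sgd       79
7  adagrad       46
group by opt, sum of lr_x1e4:
opt
adagrad    223
sgd        175
Name: lr_x1e4, dtype: int64
Finally, sum of the resulting series = 398.

398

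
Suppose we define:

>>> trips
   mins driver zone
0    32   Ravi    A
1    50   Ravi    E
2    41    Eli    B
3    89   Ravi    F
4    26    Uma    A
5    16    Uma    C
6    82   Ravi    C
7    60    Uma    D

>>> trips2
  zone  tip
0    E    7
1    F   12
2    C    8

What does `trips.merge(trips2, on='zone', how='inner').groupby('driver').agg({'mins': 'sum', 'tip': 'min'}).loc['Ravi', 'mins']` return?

221

merge on 'zone' (how='inner') → 4 rows:
   mins driver zone  tip
0    50   Ravi    E    7
1    89   Ravi    F   12
2    16    Uma    C    8
3    82   Ravi    C    8
group by driver: sum(mins), min(tip):
        mins  tip
driver           
Ravi     221    7
Uma       16    8
Hence 221.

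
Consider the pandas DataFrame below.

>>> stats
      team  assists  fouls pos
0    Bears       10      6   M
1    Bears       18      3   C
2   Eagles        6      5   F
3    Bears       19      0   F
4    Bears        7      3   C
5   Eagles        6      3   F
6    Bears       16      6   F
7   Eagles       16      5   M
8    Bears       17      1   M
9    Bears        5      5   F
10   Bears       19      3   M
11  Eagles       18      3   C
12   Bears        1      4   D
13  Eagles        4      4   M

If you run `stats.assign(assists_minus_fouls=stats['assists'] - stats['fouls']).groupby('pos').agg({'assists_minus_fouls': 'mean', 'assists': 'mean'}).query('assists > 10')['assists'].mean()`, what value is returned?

12.6444444444

add column assists_minus_fouls = stats['assists'] - stats['fouls']:
      team  assists  fouls pos  assists_minus_fouls
0    Bears       10      6   M                    4
1    Bears       18      3   C                   15
2   Eagles        6      5   F                    1
3    Bears       19      0   F                   19
4    Bears        7      3   C                    4
5   Eagles        6      3   F                    3
6    Bears       16      6   F                   10
7   Eagles       16      5   M                   11
8    Bears       17      1   M                   16
9    Bears        5      5   F                    0
10   Bears       19      3   M                   16
11  Eagles       18      3   C                   15
12   Bears        1      4   D                   -3
13  Eagles        4      4   M                    0
group by pos: mean(assists_minus_fouls), mean(assists):
     assists_minus_fouls    assists
pos                                
C              11.333333  14.333333
D              -3.000000   1.000000
F               6.600000  10.400000
M               9.400000  13.200000
filter rows where assists > 10:
     assists_minus_fouls    assists
pos                                
C              11.333333  14.333333
F               6.600000  10.400000
M               9.400000  13.200000
The mean of column 'assists' is 12.6444444444.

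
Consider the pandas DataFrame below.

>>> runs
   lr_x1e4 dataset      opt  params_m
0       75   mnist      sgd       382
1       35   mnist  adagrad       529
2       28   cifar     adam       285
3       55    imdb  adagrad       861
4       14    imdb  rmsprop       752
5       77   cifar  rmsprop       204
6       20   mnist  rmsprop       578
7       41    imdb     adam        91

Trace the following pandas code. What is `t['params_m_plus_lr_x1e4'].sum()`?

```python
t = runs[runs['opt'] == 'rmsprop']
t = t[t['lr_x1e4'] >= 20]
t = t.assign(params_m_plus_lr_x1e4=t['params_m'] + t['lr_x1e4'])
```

filter rows where opt == 'rmsprop':
   lr_x1e4 dataset      opt  params_m
4       14    imdb  rmsprop       752
5       77   cifar  rmsprop       204
6       20   mnist  rmsprop       578
filter rows where lr_x1e4 >= 20:
   lr_x1e4 dataset      opt  params_m
5       77   cifar  rmsprop       204
6       20   mnist  rmsprop       578
add column params_m_plus_lr_x1e4 = t['params_m'] + t['lr_x1e4']:
   lr_x1e4 dataset      opt  params_m  params_m_plus_lr_x1e4
5       77   cifar  rmsprop       204                    281
6       20   mnist  rmsprop       578                    598
Finally, sum of column 'params_m_plus_lr_x1e4' = 879.

879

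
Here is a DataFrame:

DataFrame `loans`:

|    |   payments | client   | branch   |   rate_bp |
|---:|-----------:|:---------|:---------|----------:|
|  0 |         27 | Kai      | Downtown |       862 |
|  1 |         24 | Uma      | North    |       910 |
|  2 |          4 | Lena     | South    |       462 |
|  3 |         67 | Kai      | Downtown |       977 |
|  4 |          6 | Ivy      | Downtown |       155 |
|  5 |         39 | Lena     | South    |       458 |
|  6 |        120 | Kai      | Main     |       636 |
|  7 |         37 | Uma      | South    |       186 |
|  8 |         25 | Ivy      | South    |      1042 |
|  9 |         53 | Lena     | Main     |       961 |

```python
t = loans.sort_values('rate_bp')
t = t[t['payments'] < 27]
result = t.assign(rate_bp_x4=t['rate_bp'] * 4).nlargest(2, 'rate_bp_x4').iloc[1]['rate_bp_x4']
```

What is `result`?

sort by rate_bp:
   payments client    branch  rate_bp
4         6    Ivy  Downtown      155
7        37    Uma     South      186
5        39   Lena     South      458
2         4   Lena     South      462
6       120    Kai      Main      636
0        27    Kai  Downtown      862
1        24    Uma     North      910
9        53   Lena      Main      961
3        67    Kai  Downtown      977
8        25    Ivy     South     1042
filter rows where payments < 27:
   payments client    branch  rate_bp
4         6    Ivy  Downtown      155
2         4   Lena     South      462
1        24    Uma     North      910
8        25    Ivy     South     1042
add column rate_bp_x4 = t['rate_bp'] * 4:
   payments client    branch  rate_bp  rate_bp_x4
4         6    Ivy  Downtown      155         620
2         4   Lena     South      462        1848
1        24    Uma     North      910        3640
8        25    Ivy     South     1042        4168
take 2 rows with largest rate_bp_x4:
   payments client branch  rate_bp  rate_bp_x4
8        25    Ivy  South     1042        4168
1        24    Uma  North      910        3640

3640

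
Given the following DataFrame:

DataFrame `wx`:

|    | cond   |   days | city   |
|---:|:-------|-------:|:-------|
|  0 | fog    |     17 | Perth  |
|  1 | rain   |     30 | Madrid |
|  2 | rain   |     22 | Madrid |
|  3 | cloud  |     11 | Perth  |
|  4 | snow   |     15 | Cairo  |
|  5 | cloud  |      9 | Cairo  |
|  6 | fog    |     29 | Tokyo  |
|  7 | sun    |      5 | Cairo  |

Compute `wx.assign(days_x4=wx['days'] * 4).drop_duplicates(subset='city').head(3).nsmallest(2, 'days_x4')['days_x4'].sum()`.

add column days_x4 = wx['days'] * 4:
    cond  days    city  days_x4
0    fog    17   Perth       68
1   rain    30  Madrid      120
2   rain    22  Madrid       88
3  cloud    11   Perth       44
4   snow    15   Cairo       60
5  cloud     9   Cairo       36
6    fog    29   Tokyo      116
7    sun     5   Cairo       20
drop duplicate city (keep=first):
   cond  days    city  days_x4
0   fog    17   Perth       68
1  rain    30  Madrid      120
4  snow    15   Cairo       60
6   fog    29   Tokyo      116
take first 3 rows:
   cond  days    city  days_x4
0   fog    17   Perth       68
1  rain    30  Madrid      120
4  snow    15   Cairo       60
take 2 rows with smallest days_x4:
   cond  days   city  days_x4
4  snow    15  Cairo       60
0   fog    17  Perth       68
So sum() = 128.

128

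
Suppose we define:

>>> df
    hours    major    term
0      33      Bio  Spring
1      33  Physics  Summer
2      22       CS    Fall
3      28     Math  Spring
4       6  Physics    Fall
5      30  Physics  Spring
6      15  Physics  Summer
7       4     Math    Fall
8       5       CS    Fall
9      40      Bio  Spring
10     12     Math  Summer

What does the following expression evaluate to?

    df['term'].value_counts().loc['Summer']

3

value_counts of term:
term
Spring    4
Fall      4
Summer    3
Name: count, dtype: int64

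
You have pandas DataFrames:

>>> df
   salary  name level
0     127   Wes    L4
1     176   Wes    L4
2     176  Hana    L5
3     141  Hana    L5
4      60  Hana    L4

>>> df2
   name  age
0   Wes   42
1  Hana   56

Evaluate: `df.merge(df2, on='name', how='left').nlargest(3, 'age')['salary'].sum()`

merge on 'name' (how='left') → 5 rows:
   salary  name level  age
0     127   Wes    L4   42
1     176   Wes    L4   42
2     176  Hana    L5   56
3     141  Hana    L5   56
4      60  Hana    L4   56
take 3 rows with largest age:
   salary  name level  age
2     176  Hana    L5   56
3     141  Hana    L5   56
4      60  Hana    L4   56
Then the sum of column 'salary': 377

377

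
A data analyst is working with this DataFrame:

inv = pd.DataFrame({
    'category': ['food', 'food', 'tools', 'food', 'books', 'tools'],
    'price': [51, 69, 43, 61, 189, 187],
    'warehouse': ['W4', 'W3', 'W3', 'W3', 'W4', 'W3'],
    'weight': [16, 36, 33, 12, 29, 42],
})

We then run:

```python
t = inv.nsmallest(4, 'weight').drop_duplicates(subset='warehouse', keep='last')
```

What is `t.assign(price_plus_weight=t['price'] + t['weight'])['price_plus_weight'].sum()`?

take 4 rows with smallest weight:
  category  price warehouse  weight
3     food     61        W3      12
0     food     51        W4      16
4    books    189        W4      29
2    tools     43        W3      33
drop duplicate warehouse (keep=last):
  category  price warehouse  weight
4    books    189        W4      29
2    tools     43        W3      33
add column price_plus_weight = t['price'] + t['weight']:
  category  price warehouse  weight  price_plus_weight
4    books    189        W4      29                218
2    tools     43        W3      33                 76
Taking the sum of column 'price_plus_weight' gives 294.

294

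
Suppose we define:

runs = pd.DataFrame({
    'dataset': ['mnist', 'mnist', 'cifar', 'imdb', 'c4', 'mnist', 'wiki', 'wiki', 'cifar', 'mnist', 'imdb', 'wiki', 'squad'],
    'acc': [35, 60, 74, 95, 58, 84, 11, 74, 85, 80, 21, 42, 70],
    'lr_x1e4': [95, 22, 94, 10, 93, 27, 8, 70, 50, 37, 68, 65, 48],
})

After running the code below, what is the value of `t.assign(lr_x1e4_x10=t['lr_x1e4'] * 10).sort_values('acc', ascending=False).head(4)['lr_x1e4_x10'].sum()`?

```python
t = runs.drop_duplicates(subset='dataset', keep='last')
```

drop duplicate dataset (keep=last):
   dataset  acc  lr_x1e4
4       c4   58       93
8    cifar   85       50
9    mnist   80       37
10    imdb   21       68
11    wiki   42       65
12   squad   70       48
add column lr_x1e4_x10 = t['lr_x1e4'] * 10:
   dataset  acc  lr_x1e4  lr_x1e4_x10
4       c4   58       93          930
8    cifar   85       50          500
9    mnist   80       37          370
10    imdb   21       68          680
11    wiki   42       65          650
12   squad   70       48          480
sort by acc descending:
   dataset  acc  lr_x1e4  lr_x1e4_x10
8    cifar   85       50          500
9    mnist   80       37          370
12   squad   70       48          480
4       c4   58       93          930
11    wiki   42       65          650
10    imdb   21       68          680
take first 4 rows:
   dataset  acc  lr_x1e4  lr_x1e4_x10
8    cifar   85       50          500
9    mnist   80       37          370
12   squad   70       48          480
4       c4   58       93          930
sum of column 'lr_x1e4_x10' → 2280

2280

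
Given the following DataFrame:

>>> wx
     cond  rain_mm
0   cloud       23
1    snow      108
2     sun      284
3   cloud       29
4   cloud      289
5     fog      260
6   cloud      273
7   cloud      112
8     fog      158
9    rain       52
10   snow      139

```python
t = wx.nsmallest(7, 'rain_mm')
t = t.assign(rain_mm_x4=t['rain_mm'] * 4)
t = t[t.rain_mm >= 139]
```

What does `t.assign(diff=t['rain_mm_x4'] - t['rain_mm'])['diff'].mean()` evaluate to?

take 7 rows with smallest rain_mm:
     cond  rain_mm
0   cloud       23
3   cloud       29
9    rain       52
1    snow      108
7   cloud      112
10   snow      139
8     fog      158
add column rain_mm_x4 = t['rain_mm'] * 4:
     cond  rain_mm  rain_mm_x4
0   cloud       23          92
3   cloud       29         116
9    rain       52         208
1    snow      108         432
7   cloud      112         448
10   snow      139         556
8     fog      158         632
filter rows where rain_mm >= 139:
    cond  rain_mm  rain_mm_x4
10  snow      139         556
8    fog      158         632
add column diff = t['rain_mm_x4'] - t['rain_mm']:
    cond  rain_mm  rain_mm_x4  diff
10  snow      139         556   417
8    fog      158         632   474
So mean() = 445.5.

445.5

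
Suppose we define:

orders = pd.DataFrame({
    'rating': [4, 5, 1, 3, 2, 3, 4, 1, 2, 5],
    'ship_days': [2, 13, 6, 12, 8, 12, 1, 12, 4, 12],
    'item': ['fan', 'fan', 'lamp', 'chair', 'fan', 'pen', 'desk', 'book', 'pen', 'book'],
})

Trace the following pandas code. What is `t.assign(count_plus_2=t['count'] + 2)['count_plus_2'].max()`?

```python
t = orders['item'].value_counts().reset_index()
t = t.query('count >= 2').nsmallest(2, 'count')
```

4

value_counts of item:
item
fan      3
pen      2
book     2
lamp     1
chair    1
desk     1
Name: count, dtype: int64
reset_index():
    item  count
0    fan      3
1    pen      2
2   book      2
3   lamp      1
4  chair      1
5   desk      1
filter rows where count >= 2:
   item  count
0   fan      3
1   pen      2
2  book      2
take 2 rows with smallest count:
   item  count
1   pen      2
2  book      2
add column count_plus_2 = t['count'] + 2:
   item  count  count_plus_2
1   pen      2             4
2  book      2             4
Taking the max of column 'count_plus_2' gives 4.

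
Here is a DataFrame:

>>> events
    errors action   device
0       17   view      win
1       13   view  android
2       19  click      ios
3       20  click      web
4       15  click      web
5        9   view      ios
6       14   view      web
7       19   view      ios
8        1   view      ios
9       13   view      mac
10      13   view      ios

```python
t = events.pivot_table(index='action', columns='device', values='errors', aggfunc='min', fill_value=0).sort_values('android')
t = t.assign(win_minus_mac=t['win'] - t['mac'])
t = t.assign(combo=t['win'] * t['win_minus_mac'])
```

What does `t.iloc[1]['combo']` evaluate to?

68

pivot: rows=action, cols=device, min(errors):
device  android  ios  mac  web  win
action                             
click         0   19    0   15    0
view         13    1   13   14   17
sort by android:
device  android  ios  mac  web  win
action                             
click         0   19    0   15    0
view         13    1   13   14   17
add column win_minus_mac = t['win'] - t['mac']:
device  android  ios  mac  web  win  win_minus_mac
action                                            
click         0   19    0   15    0              0
view         13    1   13   14   17              4
add column combo = t['win'] * t['win_minus_mac']:
device  android  ios  mac  web  win  win_minus_mac  combo
action                                                   
click         0   19    0   15    0              0      0
view         13    1   13   14   17              4     68
Then the value at position 1, column 'combo': 68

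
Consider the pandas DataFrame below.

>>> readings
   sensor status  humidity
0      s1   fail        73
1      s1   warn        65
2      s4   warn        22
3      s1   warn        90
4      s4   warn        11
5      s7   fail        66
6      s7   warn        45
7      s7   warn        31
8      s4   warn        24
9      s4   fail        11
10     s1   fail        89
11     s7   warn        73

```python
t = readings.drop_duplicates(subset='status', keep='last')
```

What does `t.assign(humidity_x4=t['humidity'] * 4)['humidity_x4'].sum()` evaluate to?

drop duplicate status (keep=last):
   sensor status  humidity
10     s1   fail        89
11     s7   warn        73
add column humidity_x4 = t['humidity'] * 4:
   sensor status  humidity  humidity_x4
10     s1   fail        89          356
11     s7   warn        73          292
Then the sum of column 'humidity_x4': 648

648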